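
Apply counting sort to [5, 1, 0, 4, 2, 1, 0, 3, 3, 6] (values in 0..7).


Count array: [2, 2, 1, 2, 1, 1, 1, 0]
Reconstruct: [0, 0, 1, 1, 2, 3, 3, 4, 5, 6]


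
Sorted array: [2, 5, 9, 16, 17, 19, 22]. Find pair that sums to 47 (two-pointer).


Two pointers: lo=0, hi=6
No pair sums to 47


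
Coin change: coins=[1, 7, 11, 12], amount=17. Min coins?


dp[0]=0; dp[i]=1+min(dp[i-c] for c in coins)
...dp[12]=1, dp[13]=2, dp[14]=2, dp[15]=3, dp[16]=4, dp[17]=5
Minimum coins for 17 = 5


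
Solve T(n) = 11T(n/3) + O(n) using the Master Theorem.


a=11, b=3, c=1. log_3(11)=2.183 > c=1. Case 1: O(n^log_b(a)) = O(n^2.183)
Complexity: O(n^2.183)


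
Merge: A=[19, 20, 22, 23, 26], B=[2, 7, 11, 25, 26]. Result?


Compare heads, take smaller each step.
Merged: [2, 7, 11, 19, 20, 22, 23, 25, 26, 26]


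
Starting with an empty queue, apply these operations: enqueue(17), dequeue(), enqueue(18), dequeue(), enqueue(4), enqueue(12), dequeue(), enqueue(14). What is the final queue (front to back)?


enqueue(17) -> [17]
dequeue() returns 17 -> []
enqueue(18) -> [18]
dequeue() returns 18 -> []
enqueue(4) -> [4]
enqueue(12) -> [4, 12]
dequeue() returns 4 -> [12]
enqueue(14) -> [12, 14]
Final queue (front to back): [12, 14]


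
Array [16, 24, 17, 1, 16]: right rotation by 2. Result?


Right rotate by 2: [1, 16, 16, 24, 17]


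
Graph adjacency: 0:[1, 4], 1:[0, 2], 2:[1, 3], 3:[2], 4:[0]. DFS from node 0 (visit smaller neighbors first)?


DFS stack-based: start with [0]
Visit order: [0, 1, 2, 3, 4]


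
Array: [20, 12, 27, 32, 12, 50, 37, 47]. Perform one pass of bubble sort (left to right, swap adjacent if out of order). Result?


After one pass: [12, 20, 27, 12, 32, 37, 47, 50]


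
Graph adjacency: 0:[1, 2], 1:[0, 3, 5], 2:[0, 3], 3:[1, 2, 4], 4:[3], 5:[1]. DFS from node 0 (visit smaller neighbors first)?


DFS stack-based: start with [0]
Visit order: [0, 1, 3, 2, 4, 5]


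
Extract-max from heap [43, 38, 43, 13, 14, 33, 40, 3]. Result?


Max = 43
Replace root with last, heapify down
Resulting heap: [43, 38, 40, 13, 14, 33, 3]


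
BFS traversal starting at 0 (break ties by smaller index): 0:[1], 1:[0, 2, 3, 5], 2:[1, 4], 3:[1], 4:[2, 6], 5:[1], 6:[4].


BFS queue: start with [0]
Visit order: [0, 1, 2, 3, 5, 4, 6]


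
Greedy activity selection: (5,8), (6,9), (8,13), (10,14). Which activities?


Greedy: pick earliest-ending, then skip overlaps.
Selected (2 activities): [(5, 8), (8, 13)]


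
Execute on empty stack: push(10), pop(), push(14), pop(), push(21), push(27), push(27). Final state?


push(10) -> [10]
pop() returns 10 -> []
push(14) -> [14]
pop() returns 14 -> []
push(21) -> [21]
push(27) -> [21, 27]
push(27) -> [21, 27, 27]
Final stack (bottom to top): [21, 27, 27]


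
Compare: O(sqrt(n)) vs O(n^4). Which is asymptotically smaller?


sublinear grows slower than quartic
O(sqrt(n)) is asymptotically smaller; O(n^4) grows faster


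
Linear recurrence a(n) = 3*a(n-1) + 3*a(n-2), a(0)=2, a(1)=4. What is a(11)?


Build bottom-up:
...a(9)=197154, a(10)=747468, a(11)=3*747468+3*197154=2833866


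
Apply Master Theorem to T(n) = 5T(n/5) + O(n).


a=5, b=5, c=1. log_5(5)=1 = c=1. Case 2: O(n^c log n) = O(n log n)
Complexity: O(n log n)


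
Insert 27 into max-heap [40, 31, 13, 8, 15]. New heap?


Append 27: [40, 31, 13, 8, 15, 27]
Bubble up: swap idx 5(27) with idx 2(13)
Result: [40, 31, 27, 8, 15, 13]


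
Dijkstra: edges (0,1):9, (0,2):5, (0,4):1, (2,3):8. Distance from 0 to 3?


Dijkstra from 0:
Distances: {0: 0, 1: 9, 2: 5, 3: 13, 4: 1}
Shortest distance to 3 = 13, path = [0, 2, 3]


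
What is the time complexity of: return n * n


Analysis: constant-time operation, no loop
Complexity: O(1)


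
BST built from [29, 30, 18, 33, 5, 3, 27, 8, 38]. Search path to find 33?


BST root = 29
Search for 33: compare at each node
Path: [29, 30, 33]


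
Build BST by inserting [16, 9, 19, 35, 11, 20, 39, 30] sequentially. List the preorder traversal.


Root = 16; build tree by BST insertion.
Preorder traversal: [16, 9, 11, 19, 35, 20, 30, 39]


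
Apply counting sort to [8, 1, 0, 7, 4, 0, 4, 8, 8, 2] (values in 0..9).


Count array: [2, 1, 1, 0, 2, 0, 0, 1, 3, 0]
Reconstruct: [0, 0, 1, 2, 4, 4, 7, 8, 8, 8]


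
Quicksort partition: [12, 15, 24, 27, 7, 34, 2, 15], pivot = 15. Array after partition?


Elements <= 15 go left of pivot.
Result: [12, 15, 7, 2, 15, 34, 27, 24], pivot at index 4


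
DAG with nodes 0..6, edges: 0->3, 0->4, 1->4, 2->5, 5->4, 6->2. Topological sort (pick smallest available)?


Kahn's algorithm, process smallest node first
Order: [0, 1, 3, 6, 2, 5, 4]


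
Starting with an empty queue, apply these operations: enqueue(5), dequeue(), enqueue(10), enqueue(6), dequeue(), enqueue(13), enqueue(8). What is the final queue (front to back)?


enqueue(5) -> [5]
dequeue() returns 5 -> []
enqueue(10) -> [10]
enqueue(6) -> [10, 6]
dequeue() returns 10 -> [6]
enqueue(13) -> [6, 13]
enqueue(8) -> [6, 13, 8]
Final queue (front to back): [6, 13, 8]


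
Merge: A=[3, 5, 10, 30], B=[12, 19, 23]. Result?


Compare heads, take smaller each step.
Merged: [3, 5, 10, 12, 19, 23, 30]


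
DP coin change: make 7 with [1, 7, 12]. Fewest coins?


dp[0]=0; dp[i]=1+min(dp[i-c] for c in coins)
...dp[2]=2, dp[3]=3, dp[4]=4, dp[5]=5, dp[6]=6, dp[7]=1
Minimum coins for 7 = 1


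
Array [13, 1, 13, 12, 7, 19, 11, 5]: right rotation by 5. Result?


Right rotate by 5: [12, 7, 19, 11, 5, 13, 1, 13]


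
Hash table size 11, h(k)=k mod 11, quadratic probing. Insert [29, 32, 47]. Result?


Insertions: 29->slot 7; 32->slot 10; 47->slot 3
Table: [None, None, None, 47, None, None, None, 29, None, None, 32]


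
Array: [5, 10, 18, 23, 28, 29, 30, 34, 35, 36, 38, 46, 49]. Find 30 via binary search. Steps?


Search for 30:
[0,12] mid=6 arr[6]=30
Total: 1 comparisons


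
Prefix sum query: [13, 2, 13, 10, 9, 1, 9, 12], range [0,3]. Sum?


Prefix sums: [0, 13, 15, 28, 38, 47, 48, 57, 69]
Sum[0..3] = prefix[4] - prefix[0] = 38 - 0 = 38


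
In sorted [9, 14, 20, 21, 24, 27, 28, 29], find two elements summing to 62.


Two pointers: lo=0, hi=7
No pair sums to 62


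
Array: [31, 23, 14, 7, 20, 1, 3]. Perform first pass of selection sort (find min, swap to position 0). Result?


After one pass: [1, 23, 14, 7, 20, 31, 3]


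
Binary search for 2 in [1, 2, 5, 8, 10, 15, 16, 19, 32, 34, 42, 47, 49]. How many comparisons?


Search for 2:
[0,12] mid=6 arr[6]=16
[0,5] mid=2 arr[2]=5
[0,1] mid=0 arr[0]=1
[1,1] mid=1 arr[1]=2
Total: 4 comparisons


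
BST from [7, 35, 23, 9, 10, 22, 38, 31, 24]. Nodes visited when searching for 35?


BST root = 7
Search for 35: compare at each node
Path: [7, 35]


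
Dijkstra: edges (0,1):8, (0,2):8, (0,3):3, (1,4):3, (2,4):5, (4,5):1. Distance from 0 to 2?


Dijkstra from 0:
Distances: {0: 0, 1: 8, 2: 8, 3: 3, 4: 11, 5: 12}
Shortest distance to 2 = 8, path = [0, 2]


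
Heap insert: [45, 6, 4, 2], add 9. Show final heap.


Append 9: [45, 6, 4, 2, 9]
Bubble up: swap idx 4(9) with idx 1(6)
Result: [45, 9, 4, 2, 6]


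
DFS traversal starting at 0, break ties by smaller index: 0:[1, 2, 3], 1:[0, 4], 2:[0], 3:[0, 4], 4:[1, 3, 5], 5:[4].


DFS stack-based: start with [0]
Visit order: [0, 1, 4, 3, 5, 2]


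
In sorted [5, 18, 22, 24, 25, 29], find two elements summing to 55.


Two pointers: lo=0, hi=5
No pair sums to 55


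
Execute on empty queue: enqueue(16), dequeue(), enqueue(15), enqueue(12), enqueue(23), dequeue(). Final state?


enqueue(16) -> [16]
dequeue() returns 16 -> []
enqueue(15) -> [15]
enqueue(12) -> [15, 12]
enqueue(23) -> [15, 12, 23]
dequeue() returns 15 -> [12, 23]
Final queue (front to back): [12, 23]


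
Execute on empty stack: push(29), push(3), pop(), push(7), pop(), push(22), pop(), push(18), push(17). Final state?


push(29) -> [29]
push(3) -> [29, 3]
pop() returns 3 -> [29]
push(7) -> [29, 7]
pop() returns 7 -> [29]
push(22) -> [29, 22]
pop() returns 22 -> [29]
push(18) -> [29, 18]
push(17) -> [29, 18, 17]
Final stack (bottom to top): [29, 18, 17]


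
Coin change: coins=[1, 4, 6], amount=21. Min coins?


dp[0]=0; dp[i]=1+min(dp[i-c] for c in coins)
...dp[16]=3, dp[17]=4, dp[18]=3, dp[19]=4, dp[20]=4, dp[21]=5
Minimum coins for 21 = 5


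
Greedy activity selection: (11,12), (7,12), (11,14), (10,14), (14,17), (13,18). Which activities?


Greedy: pick earliest-ending, then skip overlaps.
Selected (2 activities): [(11, 12), (14, 17)]


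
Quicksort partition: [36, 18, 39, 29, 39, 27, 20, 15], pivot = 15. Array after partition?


Elements <= 15 go left of pivot.
Result: [15, 18, 39, 29, 39, 27, 20, 36], pivot at index 0


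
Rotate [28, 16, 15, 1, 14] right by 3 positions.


Right rotate by 3: [15, 1, 14, 28, 16]


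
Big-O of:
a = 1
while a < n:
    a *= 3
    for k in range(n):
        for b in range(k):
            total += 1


Per nesting level: O(log n) * O(n) * O(n) [triangular over k] = O(n^2 log n)
Complexity: O(n^2 log n)


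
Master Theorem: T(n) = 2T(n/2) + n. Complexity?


a=2, b=2, c=1. log_2(2)=1 = c=1. Case 2: O(n^c log n) = O(n log n)
Complexity: O(n log n)


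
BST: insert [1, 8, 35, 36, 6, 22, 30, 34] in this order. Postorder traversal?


Root = 1; build tree by BST insertion.
Postorder traversal: [6, 34, 30, 22, 36, 35, 8, 1]


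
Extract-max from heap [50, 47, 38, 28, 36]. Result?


Max = 50
Replace root with last, heapify down
Resulting heap: [47, 36, 38, 28]


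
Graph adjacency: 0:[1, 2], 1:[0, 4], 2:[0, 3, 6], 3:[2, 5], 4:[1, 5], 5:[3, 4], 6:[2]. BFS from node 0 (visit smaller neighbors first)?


BFS queue: start with [0]
Visit order: [0, 1, 2, 4, 3, 6, 5]


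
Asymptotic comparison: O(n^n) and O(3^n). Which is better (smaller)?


exponential (base 3) grows slower than n^n
O(3^n) is asymptotically smaller; O(n^n) grows faster


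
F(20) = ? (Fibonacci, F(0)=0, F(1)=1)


F(n)=F(n-1)+F(n-2)
...F(18)=2584, F(19)=4181, F(20)=6765


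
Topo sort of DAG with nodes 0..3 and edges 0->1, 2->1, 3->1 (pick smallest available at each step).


Kahn's algorithm, process smallest node first
Order: [0, 2, 3, 1]


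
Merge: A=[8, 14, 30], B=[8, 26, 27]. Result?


Compare heads, take smaller each step.
Merged: [8, 8, 14, 26, 27, 30]


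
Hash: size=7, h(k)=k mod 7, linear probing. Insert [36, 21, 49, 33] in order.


Insertions: 36->slot 1; 21->slot 0; 49->slot 2; 33->slot 5
Table: [21, 36, 49, None, None, 33, None]


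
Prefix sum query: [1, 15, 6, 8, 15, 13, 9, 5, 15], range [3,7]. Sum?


Prefix sums: [0, 1, 16, 22, 30, 45, 58, 67, 72, 87]
Sum[3..7] = prefix[8] - prefix[3] = 72 - 22 = 50


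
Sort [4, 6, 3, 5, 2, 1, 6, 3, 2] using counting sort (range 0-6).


Count array: [0, 1, 2, 2, 1, 1, 2]
Reconstruct: [1, 2, 2, 3, 3, 4, 5, 6, 6]


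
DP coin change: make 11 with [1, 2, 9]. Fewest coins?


dp[0]=0; dp[i]=1+min(dp[i-c] for c in coins)
...dp[6]=3, dp[7]=4, dp[8]=4, dp[9]=1, dp[10]=2, dp[11]=2
Minimum coins for 11 = 2


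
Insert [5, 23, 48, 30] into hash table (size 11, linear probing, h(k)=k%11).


Insertions: 5->slot 5; 23->slot 1; 48->slot 4; 30->slot 8
Table: [None, 23, None, None, 48, 5, None, None, 30, None, None]


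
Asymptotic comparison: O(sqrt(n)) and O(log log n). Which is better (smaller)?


double-logarithmic grows slower than sublinear
O(log log n) is asymptotically smaller; O(sqrt(n)) grows faster


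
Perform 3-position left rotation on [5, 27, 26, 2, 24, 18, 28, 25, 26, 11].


Left rotate by 3: [2, 24, 18, 28, 25, 26, 11, 5, 27, 26]


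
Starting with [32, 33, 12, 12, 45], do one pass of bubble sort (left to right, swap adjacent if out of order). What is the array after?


After one pass: [32, 12, 12, 33, 45]


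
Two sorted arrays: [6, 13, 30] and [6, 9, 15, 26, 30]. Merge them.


Compare heads, take smaller each step.
Merged: [6, 6, 9, 13, 15, 26, 30, 30]


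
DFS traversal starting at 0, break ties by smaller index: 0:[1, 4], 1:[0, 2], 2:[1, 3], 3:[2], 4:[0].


DFS stack-based: start with [0]
Visit order: [0, 1, 2, 3, 4]


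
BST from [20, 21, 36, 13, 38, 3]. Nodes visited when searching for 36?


BST root = 20
Search for 36: compare at each node
Path: [20, 21, 36]


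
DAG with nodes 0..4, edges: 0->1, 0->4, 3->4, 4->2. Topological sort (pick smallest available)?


Kahn's algorithm, process smallest node first
Order: [0, 1, 3, 4, 2]


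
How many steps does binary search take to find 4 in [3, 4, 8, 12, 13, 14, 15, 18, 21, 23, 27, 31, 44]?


Search for 4:
[0,12] mid=6 arr[6]=15
[0,5] mid=2 arr[2]=8
[0,1] mid=0 arr[0]=3
[1,1] mid=1 arr[1]=4
Total: 4 comparisons


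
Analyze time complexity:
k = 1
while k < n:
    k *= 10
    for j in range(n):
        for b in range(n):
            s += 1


Per nesting level: O(log n) * O(n) * O(n) = O(n^2 log n)
Complexity: O(n^2 log n)


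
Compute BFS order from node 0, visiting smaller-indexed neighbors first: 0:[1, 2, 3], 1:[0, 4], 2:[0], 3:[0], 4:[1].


BFS queue: start with [0]
Visit order: [0, 1, 2, 3, 4]


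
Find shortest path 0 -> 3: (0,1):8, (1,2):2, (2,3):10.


Dijkstra from 0:
Distances: {0: 0, 1: 8, 2: 10, 3: 20}
Shortest distance to 3 = 20, path = [0, 1, 2, 3]


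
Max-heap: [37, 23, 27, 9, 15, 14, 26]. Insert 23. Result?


Append 23: [37, 23, 27, 9, 15, 14, 26, 23]
Bubble up: swap idx 7(23) with idx 3(9)
Result: [37, 23, 27, 23, 15, 14, 26, 9]


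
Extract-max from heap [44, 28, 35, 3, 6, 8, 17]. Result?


Max = 44
Replace root with last, heapify down
Resulting heap: [35, 28, 17, 3, 6, 8]


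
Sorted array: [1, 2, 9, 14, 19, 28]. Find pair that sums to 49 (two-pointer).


Two pointers: lo=0, hi=5
No pair sums to 49


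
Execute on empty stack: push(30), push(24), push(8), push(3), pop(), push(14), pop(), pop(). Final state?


push(30) -> [30]
push(24) -> [30, 24]
push(8) -> [30, 24, 8]
push(3) -> [30, 24, 8, 3]
pop() returns 3 -> [30, 24, 8]
push(14) -> [30, 24, 8, 14]
pop() returns 14 -> [30, 24, 8]
pop() returns 8 -> [30, 24]
Final stack (bottom to top): [30, 24]


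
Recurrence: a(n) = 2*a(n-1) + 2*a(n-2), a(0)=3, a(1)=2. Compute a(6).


Build bottom-up:
...a(4)=68, a(5)=184, a(6)=2*184+2*68=504


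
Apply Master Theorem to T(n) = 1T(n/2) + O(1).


a=1, b=2, c=0. log_2(1)=0 = c=0. Case 2: O(n^c log n) = O(log n)
Complexity: O(log n)


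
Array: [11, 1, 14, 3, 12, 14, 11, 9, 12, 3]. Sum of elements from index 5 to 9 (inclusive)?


Prefix sums: [0, 11, 12, 26, 29, 41, 55, 66, 75, 87, 90]
Sum[5..9] = prefix[10] - prefix[5] = 90 - 41 = 49


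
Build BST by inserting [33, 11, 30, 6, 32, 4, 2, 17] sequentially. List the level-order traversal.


Root = 33; build tree by BST insertion.
Level-Order traversal: [33, 11, 6, 30, 4, 17, 32, 2]


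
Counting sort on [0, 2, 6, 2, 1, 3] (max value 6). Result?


Count array: [1, 1, 2, 1, 0, 0, 1]
Reconstruct: [0, 1, 2, 2, 3, 6]


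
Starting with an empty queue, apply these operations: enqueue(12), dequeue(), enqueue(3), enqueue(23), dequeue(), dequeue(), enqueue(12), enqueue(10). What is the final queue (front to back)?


enqueue(12) -> [12]
dequeue() returns 12 -> []
enqueue(3) -> [3]
enqueue(23) -> [3, 23]
dequeue() returns 3 -> [23]
dequeue() returns 23 -> []
enqueue(12) -> [12]
enqueue(10) -> [12, 10]
Final queue (front to back): [12, 10]


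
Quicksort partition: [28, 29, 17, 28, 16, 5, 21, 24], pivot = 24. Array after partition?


Elements <= 24 go left of pivot.
Result: [17, 16, 5, 21, 24, 28, 28, 29], pivot at index 4


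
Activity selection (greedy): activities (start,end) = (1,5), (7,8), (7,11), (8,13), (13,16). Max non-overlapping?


Greedy: pick earliest-ending, then skip overlaps.
Selected (4 activities): [(1, 5), (7, 8), (8, 13), (13, 16)]


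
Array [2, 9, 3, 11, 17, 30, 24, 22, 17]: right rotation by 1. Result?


Right rotate by 1: [17, 2, 9, 3, 11, 17, 30, 24, 22]


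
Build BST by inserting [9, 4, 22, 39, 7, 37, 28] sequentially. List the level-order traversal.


Root = 9; build tree by BST insertion.
Level-Order traversal: [9, 4, 22, 7, 39, 37, 28]


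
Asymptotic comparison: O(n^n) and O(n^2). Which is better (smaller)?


quadratic grows slower than n^n
O(n^2) is asymptotically smaller; O(n^n) grows faster


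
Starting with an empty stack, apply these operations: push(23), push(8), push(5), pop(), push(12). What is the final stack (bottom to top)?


push(23) -> [23]
push(8) -> [23, 8]
push(5) -> [23, 8, 5]
pop() returns 5 -> [23, 8]
push(12) -> [23, 8, 12]
Final stack (bottom to top): [23, 8, 12]


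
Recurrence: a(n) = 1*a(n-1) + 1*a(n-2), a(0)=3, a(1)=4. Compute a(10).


Build bottom-up:
...a(8)=123, a(9)=199, a(10)=1*199+1*123=322


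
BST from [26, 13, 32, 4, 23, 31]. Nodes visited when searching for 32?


BST root = 26
Search for 32: compare at each node
Path: [26, 32]


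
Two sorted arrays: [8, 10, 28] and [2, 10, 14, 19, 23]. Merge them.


Compare heads, take smaller each step.
Merged: [2, 8, 10, 10, 14, 19, 23, 28]


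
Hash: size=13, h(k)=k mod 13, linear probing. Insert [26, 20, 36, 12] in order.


Insertions: 26->slot 0; 20->slot 7; 36->slot 10; 12->slot 12
Table: [26, None, None, None, None, None, None, 20, None, None, 36, None, 12]


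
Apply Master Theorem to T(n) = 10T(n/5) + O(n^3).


a=10, b=5, c=3. log_5(10)=1.431 < c=3. Case 3: O(n^c) = O(n^3)
Complexity: O(n^3)


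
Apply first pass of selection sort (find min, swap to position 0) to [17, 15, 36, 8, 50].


After one pass: [8, 15, 36, 17, 50]


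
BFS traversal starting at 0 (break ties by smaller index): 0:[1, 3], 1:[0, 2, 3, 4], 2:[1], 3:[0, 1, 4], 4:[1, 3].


BFS queue: start with [0]
Visit order: [0, 1, 3, 2, 4]


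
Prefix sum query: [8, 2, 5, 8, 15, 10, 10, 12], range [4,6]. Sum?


Prefix sums: [0, 8, 10, 15, 23, 38, 48, 58, 70]
Sum[4..6] = prefix[7] - prefix[4] = 58 - 23 = 35


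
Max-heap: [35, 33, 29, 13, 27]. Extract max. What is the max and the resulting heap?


Max = 35
Replace root with last, heapify down
Resulting heap: [33, 27, 29, 13]


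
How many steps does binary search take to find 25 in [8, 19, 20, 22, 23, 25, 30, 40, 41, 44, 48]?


Search for 25:
[0,10] mid=5 arr[5]=25
Total: 1 comparisons


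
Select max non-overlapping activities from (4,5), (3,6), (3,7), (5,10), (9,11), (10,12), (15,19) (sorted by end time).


Greedy: pick earliest-ending, then skip overlaps.
Selected (4 activities): [(4, 5), (5, 10), (10, 12), (15, 19)]


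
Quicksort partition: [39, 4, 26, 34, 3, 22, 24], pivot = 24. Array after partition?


Elements <= 24 go left of pivot.
Result: [4, 3, 22, 24, 39, 26, 34], pivot at index 3


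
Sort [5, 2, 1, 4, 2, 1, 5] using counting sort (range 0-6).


Count array: [0, 2, 2, 0, 1, 2, 0]
Reconstruct: [1, 1, 2, 2, 4, 5, 5]


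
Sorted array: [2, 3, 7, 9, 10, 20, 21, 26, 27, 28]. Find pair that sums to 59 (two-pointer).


Two pointers: lo=0, hi=9
No pair sums to 59


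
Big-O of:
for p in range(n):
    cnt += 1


Per nesting level: O(n) = O(n)
Complexity: O(n)


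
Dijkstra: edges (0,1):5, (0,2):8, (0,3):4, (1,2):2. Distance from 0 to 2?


Dijkstra from 0:
Distances: {0: 0, 1: 5, 2: 7, 3: 4}
Shortest distance to 2 = 7, path = [0, 1, 2]


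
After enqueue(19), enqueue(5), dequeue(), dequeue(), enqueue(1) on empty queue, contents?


enqueue(19) -> [19]
enqueue(5) -> [19, 5]
dequeue() returns 19 -> [5]
dequeue() returns 5 -> []
enqueue(1) -> [1]
Final queue (front to back): [1]


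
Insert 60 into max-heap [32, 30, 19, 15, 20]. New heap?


Append 60: [32, 30, 19, 15, 20, 60]
Bubble up: swap idx 5(60) with idx 2(19); swap idx 2(60) with idx 0(32)
Result: [60, 30, 32, 15, 20, 19]


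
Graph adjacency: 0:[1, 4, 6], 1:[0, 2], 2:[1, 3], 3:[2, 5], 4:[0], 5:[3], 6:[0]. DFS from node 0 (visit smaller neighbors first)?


DFS stack-based: start with [0]
Visit order: [0, 1, 2, 3, 5, 4, 6]


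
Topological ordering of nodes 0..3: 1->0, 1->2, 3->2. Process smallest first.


Kahn's algorithm, process smallest node first
Order: [1, 0, 3, 2]


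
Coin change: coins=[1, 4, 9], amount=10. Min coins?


dp[0]=0; dp[i]=1+min(dp[i-c] for c in coins)
...dp[5]=2, dp[6]=3, dp[7]=4, dp[8]=2, dp[9]=1, dp[10]=2
Minimum coins for 10 = 2


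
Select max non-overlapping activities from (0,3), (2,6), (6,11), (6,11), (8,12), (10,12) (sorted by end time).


Greedy: pick earliest-ending, then skip overlaps.
Selected (2 activities): [(0, 3), (6, 11)]


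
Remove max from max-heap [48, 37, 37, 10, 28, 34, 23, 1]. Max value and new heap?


Max = 48
Replace root with last, heapify down
Resulting heap: [37, 28, 37, 10, 1, 34, 23]


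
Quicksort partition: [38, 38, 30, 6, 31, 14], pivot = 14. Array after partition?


Elements <= 14 go left of pivot.
Result: [6, 14, 30, 38, 31, 38], pivot at index 1


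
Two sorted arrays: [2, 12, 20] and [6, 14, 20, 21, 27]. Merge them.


Compare heads, take smaller each step.
Merged: [2, 6, 12, 14, 20, 20, 21, 27]


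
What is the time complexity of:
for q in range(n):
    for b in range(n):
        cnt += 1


Per nesting level: O(n) * O(n) = O(n^2)
Complexity: O(n^2)


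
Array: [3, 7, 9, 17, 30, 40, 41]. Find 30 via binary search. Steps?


Search for 30:
[0,6] mid=3 arr[3]=17
[4,6] mid=5 arr[5]=40
[4,4] mid=4 arr[4]=30
Total: 3 comparisons


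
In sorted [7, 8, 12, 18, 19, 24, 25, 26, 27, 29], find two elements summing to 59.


Two pointers: lo=0, hi=9
No pair sums to 59


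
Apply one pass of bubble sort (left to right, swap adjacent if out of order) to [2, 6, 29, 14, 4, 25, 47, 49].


After one pass: [2, 6, 14, 4, 25, 29, 47, 49]


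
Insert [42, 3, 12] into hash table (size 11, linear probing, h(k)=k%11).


Insertions: 42->slot 9; 3->slot 3; 12->slot 1
Table: [None, 12, None, 3, None, None, None, None, None, 42, None]


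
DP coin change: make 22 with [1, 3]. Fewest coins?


dp[0]=0; dp[i]=1+min(dp[i-c] for c in coins)
...dp[17]=7, dp[18]=6, dp[19]=7, dp[20]=8, dp[21]=7, dp[22]=8
Minimum coins for 22 = 8


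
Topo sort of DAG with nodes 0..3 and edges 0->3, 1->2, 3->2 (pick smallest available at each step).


Kahn's algorithm, process smallest node first
Order: [0, 1, 3, 2]


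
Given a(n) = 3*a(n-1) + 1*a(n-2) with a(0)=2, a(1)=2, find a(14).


Build bottom-up:
...a(12)=1217522, a(13)=4021202, a(14)=3*4021202+1*1217522=13281128


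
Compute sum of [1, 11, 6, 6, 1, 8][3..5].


Prefix sums: [0, 1, 12, 18, 24, 25, 33]
Sum[3..5] = prefix[6] - prefix[3] = 33 - 18 = 15


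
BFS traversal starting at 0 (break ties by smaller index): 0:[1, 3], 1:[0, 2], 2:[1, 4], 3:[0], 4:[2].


BFS queue: start with [0]
Visit order: [0, 1, 3, 2, 4]


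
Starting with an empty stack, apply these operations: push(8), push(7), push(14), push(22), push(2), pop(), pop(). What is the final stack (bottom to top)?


push(8) -> [8]
push(7) -> [8, 7]
push(14) -> [8, 7, 14]
push(22) -> [8, 7, 14, 22]
push(2) -> [8, 7, 14, 22, 2]
pop() returns 2 -> [8, 7, 14, 22]
pop() returns 22 -> [8, 7, 14]
Final stack (bottom to top): [8, 7, 14]


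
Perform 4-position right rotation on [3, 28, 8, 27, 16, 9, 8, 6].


Right rotate by 4: [16, 9, 8, 6, 3, 28, 8, 27]


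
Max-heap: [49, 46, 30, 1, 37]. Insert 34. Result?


Append 34: [49, 46, 30, 1, 37, 34]
Bubble up: swap idx 5(34) with idx 2(30)
Result: [49, 46, 34, 1, 37, 30]


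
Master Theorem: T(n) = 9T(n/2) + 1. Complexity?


a=9, b=2, c=0. log_2(9)=3.170 > c=0. Case 1: O(n^log_b(a)) = O(n^3.170)
Complexity: O(n^3.170)


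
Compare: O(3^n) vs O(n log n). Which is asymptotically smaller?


linearithmic grows slower than exponential (base 3)
O(n log n) is asymptotically smaller; O(3^n) grows faster


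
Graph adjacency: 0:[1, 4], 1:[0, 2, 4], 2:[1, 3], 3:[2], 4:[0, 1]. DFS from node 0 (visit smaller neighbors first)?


DFS stack-based: start with [0]
Visit order: [0, 1, 2, 3, 4]


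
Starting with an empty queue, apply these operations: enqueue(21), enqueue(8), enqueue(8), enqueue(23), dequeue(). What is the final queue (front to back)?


enqueue(21) -> [21]
enqueue(8) -> [21, 8]
enqueue(8) -> [21, 8, 8]
enqueue(23) -> [21, 8, 8, 23]
dequeue() returns 21 -> [8, 8, 23]
Final queue (front to back): [8, 8, 23]


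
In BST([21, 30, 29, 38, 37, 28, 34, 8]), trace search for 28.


BST root = 21
Search for 28: compare at each node
Path: [21, 30, 29, 28]


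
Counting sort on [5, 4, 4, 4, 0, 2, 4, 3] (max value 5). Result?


Count array: [1, 0, 1, 1, 4, 1]
Reconstruct: [0, 2, 3, 4, 4, 4, 4, 5]


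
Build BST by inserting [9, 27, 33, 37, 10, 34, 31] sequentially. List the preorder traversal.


Root = 9; build tree by BST insertion.
Preorder traversal: [9, 27, 10, 33, 31, 37, 34]


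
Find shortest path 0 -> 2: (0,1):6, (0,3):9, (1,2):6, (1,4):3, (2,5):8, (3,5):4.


Dijkstra from 0:
Distances: {0: 0, 1: 6, 2: 12, 3: 9, 4: 9, 5: 13}
Shortest distance to 2 = 12, path = [0, 1, 2]


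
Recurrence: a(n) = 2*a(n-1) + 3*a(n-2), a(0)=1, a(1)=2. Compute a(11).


Build bottom-up:
...a(9)=14762, a(10)=44287, a(11)=2*44287+3*14762=132860


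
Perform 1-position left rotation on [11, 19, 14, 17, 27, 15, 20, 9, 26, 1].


Left rotate by 1: [19, 14, 17, 27, 15, 20, 9, 26, 1, 11]


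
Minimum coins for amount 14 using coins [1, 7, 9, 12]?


dp[0]=0; dp[i]=1+min(dp[i-c] for c in coins)
...dp[9]=1, dp[10]=2, dp[11]=3, dp[12]=1, dp[13]=2, dp[14]=2
Minimum coins for 14 = 2


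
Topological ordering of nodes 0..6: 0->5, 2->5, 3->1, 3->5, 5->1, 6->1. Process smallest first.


Kahn's algorithm, process smallest node first
Order: [0, 2, 3, 4, 5, 6, 1]


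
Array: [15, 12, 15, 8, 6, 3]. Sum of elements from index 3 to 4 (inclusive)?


Prefix sums: [0, 15, 27, 42, 50, 56, 59]
Sum[3..4] = prefix[5] - prefix[3] = 56 - 42 = 14


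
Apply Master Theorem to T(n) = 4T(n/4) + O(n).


a=4, b=4, c=1. log_4(4)=1 = c=1. Case 2: O(n^c log n) = O(n log n)
Complexity: O(n log n)


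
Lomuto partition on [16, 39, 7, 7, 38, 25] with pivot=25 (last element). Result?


Elements <= 25 go left of pivot.
Result: [16, 7, 7, 25, 38, 39], pivot at index 3


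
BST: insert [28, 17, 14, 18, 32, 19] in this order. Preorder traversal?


Root = 28; build tree by BST insertion.
Preorder traversal: [28, 17, 14, 18, 19, 32]


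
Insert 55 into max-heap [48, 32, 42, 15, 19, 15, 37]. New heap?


Append 55: [48, 32, 42, 15, 19, 15, 37, 55]
Bubble up: swap idx 7(55) with idx 3(15); swap idx 3(55) with idx 1(32); swap idx 1(55) with idx 0(48)
Result: [55, 48, 42, 32, 19, 15, 37, 15]


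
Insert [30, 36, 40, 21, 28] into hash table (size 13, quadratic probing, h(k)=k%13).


Insertions: 30->slot 4; 36->slot 10; 40->slot 1; 21->slot 8; 28->slot 2
Table: [None, 40, 28, None, 30, None, None, None, 21, None, 36, None, None]


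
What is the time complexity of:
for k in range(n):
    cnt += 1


Per nesting level: O(n) = O(n)
Complexity: O(n)


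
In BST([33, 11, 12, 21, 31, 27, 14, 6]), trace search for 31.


BST root = 33
Search for 31: compare at each node
Path: [33, 11, 12, 21, 31]


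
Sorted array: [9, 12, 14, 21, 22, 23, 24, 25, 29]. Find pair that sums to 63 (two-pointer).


Two pointers: lo=0, hi=8
No pair sums to 63


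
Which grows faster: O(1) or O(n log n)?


constant grows slower than linearithmic
O(1) is asymptotically smaller; O(n log n) grows faster


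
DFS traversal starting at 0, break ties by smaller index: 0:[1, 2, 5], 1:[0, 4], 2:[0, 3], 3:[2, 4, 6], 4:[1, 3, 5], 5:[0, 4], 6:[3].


DFS stack-based: start with [0]
Visit order: [0, 1, 4, 3, 2, 6, 5]


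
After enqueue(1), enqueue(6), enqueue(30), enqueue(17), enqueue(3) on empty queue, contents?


enqueue(1) -> [1]
enqueue(6) -> [1, 6]
enqueue(30) -> [1, 6, 30]
enqueue(17) -> [1, 6, 30, 17]
enqueue(3) -> [1, 6, 30, 17, 3]
Final queue (front to back): [1, 6, 30, 17, 3]


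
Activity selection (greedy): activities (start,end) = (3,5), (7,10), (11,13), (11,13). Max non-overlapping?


Greedy: pick earliest-ending, then skip overlaps.
Selected (3 activities): [(3, 5), (7, 10), (11, 13)]


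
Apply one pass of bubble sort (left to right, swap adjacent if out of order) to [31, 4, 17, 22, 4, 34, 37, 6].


After one pass: [4, 17, 22, 4, 31, 34, 6, 37]


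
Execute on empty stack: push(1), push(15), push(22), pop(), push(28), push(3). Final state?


push(1) -> [1]
push(15) -> [1, 15]
push(22) -> [1, 15, 22]
pop() returns 22 -> [1, 15]
push(28) -> [1, 15, 28]
push(3) -> [1, 15, 28, 3]
Final stack (bottom to top): [1, 15, 28, 3]


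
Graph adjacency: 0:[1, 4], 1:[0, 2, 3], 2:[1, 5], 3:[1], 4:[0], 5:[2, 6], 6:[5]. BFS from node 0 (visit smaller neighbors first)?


BFS queue: start with [0]
Visit order: [0, 1, 4, 2, 3, 5, 6]


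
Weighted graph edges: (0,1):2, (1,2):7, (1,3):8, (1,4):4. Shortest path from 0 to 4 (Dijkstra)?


Dijkstra from 0:
Distances: {0: 0, 1: 2, 2: 9, 3: 10, 4: 6}
Shortest distance to 4 = 6, path = [0, 1, 4]


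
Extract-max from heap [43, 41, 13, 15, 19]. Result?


Max = 43
Replace root with last, heapify down
Resulting heap: [41, 19, 13, 15]


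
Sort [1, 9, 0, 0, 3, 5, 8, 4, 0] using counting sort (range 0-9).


Count array: [3, 1, 0, 1, 1, 1, 0, 0, 1, 1]
Reconstruct: [0, 0, 0, 1, 3, 4, 5, 8, 9]


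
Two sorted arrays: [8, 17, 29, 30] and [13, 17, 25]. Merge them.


Compare heads, take smaller each step.
Merged: [8, 13, 17, 17, 25, 29, 30]


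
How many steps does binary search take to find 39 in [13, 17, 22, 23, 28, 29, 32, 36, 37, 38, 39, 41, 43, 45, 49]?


Search for 39:
[0,14] mid=7 arr[7]=36
[8,14] mid=11 arr[11]=41
[8,10] mid=9 arr[9]=38
[10,10] mid=10 arr[10]=39
Total: 4 comparisons


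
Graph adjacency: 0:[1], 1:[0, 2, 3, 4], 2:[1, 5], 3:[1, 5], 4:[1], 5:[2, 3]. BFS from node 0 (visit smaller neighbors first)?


BFS queue: start with [0]
Visit order: [0, 1, 2, 3, 4, 5]


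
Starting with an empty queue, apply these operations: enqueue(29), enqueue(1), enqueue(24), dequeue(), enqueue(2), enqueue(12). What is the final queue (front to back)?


enqueue(29) -> [29]
enqueue(1) -> [29, 1]
enqueue(24) -> [29, 1, 24]
dequeue() returns 29 -> [1, 24]
enqueue(2) -> [1, 24, 2]
enqueue(12) -> [1, 24, 2, 12]
Final queue (front to back): [1, 24, 2, 12]


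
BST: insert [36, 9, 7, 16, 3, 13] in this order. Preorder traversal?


Root = 36; build tree by BST insertion.
Preorder traversal: [36, 9, 7, 3, 16, 13]


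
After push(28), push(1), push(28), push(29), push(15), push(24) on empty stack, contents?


push(28) -> [28]
push(1) -> [28, 1]
push(28) -> [28, 1, 28]
push(29) -> [28, 1, 28, 29]
push(15) -> [28, 1, 28, 29, 15]
push(24) -> [28, 1, 28, 29, 15, 24]
Final stack (bottom to top): [28, 1, 28, 29, 15, 24]


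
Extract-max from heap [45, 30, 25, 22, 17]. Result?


Max = 45
Replace root with last, heapify down
Resulting heap: [30, 22, 25, 17]


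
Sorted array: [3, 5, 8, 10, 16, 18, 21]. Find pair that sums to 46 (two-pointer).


Two pointers: lo=0, hi=6
No pair sums to 46


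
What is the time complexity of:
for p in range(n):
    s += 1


Per nesting level: O(n) = O(n)
Complexity: O(n)


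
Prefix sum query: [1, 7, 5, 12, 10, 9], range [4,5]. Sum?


Prefix sums: [0, 1, 8, 13, 25, 35, 44]
Sum[4..5] = prefix[6] - prefix[4] = 44 - 25 = 19


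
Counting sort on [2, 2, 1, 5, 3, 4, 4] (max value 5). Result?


Count array: [0, 1, 2, 1, 2, 1]
Reconstruct: [1, 2, 2, 3, 4, 4, 5]


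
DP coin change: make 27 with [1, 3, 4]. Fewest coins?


dp[0]=0; dp[i]=1+min(dp[i-c] for c in coins)
...dp[22]=6, dp[23]=6, dp[24]=6, dp[25]=7, dp[26]=7, dp[27]=7
Minimum coins for 27 = 7


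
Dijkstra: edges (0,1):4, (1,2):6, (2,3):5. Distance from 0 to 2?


Dijkstra from 0:
Distances: {0: 0, 1: 4, 2: 10, 3: 15}
Shortest distance to 2 = 10, path = [0, 1, 2]


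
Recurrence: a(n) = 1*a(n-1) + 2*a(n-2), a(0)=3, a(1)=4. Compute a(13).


Build bottom-up:
...a(11)=4778, a(12)=9558, a(13)=1*9558+2*4778=19114


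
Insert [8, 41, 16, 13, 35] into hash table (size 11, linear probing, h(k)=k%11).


Insertions: 8->slot 8; 41->slot 9; 16->slot 5; 13->slot 2; 35->slot 3
Table: [None, None, 13, 35, None, 16, None, None, 8, 41, None]


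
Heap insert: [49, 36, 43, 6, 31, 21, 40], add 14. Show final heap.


Append 14: [49, 36, 43, 6, 31, 21, 40, 14]
Bubble up: swap idx 7(14) with idx 3(6)
Result: [49, 36, 43, 14, 31, 21, 40, 6]


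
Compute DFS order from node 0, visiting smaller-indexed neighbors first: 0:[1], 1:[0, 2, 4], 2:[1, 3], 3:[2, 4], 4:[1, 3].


DFS stack-based: start with [0]
Visit order: [0, 1, 2, 3, 4]


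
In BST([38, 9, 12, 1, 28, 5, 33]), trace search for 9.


BST root = 38
Search for 9: compare at each node
Path: [38, 9]


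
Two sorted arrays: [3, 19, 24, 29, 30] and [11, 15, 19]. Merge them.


Compare heads, take smaller each step.
Merged: [3, 11, 15, 19, 19, 24, 29, 30]


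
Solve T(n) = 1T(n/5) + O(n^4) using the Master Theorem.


a=1, b=5, c=4. log_5(1)=0 < c=4. Case 3: O(n^c) = O(n^4)
Complexity: O(n^4)


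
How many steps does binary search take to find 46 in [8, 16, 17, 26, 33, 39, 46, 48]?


Search for 46:
[0,7] mid=3 arr[3]=26
[4,7] mid=5 arr[5]=39
[6,7] mid=6 arr[6]=46
Total: 3 comparisons


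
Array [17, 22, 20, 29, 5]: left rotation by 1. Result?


Left rotate by 1: [22, 20, 29, 5, 17]


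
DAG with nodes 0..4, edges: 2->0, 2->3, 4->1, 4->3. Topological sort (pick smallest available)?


Kahn's algorithm, process smallest node first
Order: [2, 0, 4, 1, 3]


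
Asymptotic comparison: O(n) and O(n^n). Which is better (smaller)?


linear grows slower than n^n
O(n) is asymptotically smaller; O(n^n) grows faster


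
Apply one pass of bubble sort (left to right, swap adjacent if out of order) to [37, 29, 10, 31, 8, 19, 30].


After one pass: [29, 10, 31, 8, 19, 30, 37]


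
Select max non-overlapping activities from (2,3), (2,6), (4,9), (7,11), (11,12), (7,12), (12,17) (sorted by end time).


Greedy: pick earliest-ending, then skip overlaps.
Selected (4 activities): [(2, 3), (4, 9), (11, 12), (12, 17)]


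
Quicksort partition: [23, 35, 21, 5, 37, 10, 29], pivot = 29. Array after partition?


Elements <= 29 go left of pivot.
Result: [23, 21, 5, 10, 29, 35, 37], pivot at index 4


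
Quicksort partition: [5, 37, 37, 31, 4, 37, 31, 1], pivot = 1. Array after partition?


Elements <= 1 go left of pivot.
Result: [1, 37, 37, 31, 4, 37, 31, 5], pivot at index 0


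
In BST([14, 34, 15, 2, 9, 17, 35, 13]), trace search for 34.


BST root = 14
Search for 34: compare at each node
Path: [14, 34]


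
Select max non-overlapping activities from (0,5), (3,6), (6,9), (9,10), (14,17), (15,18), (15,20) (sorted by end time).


Greedy: pick earliest-ending, then skip overlaps.
Selected (4 activities): [(0, 5), (6, 9), (9, 10), (14, 17)]


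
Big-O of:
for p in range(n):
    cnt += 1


Per nesting level: O(n) = O(n)
Complexity: O(n)


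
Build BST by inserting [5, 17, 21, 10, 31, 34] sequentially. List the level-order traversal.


Root = 5; build tree by BST insertion.
Level-Order traversal: [5, 17, 10, 21, 31, 34]


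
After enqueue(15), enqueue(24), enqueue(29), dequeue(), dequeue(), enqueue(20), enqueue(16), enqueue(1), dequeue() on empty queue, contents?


enqueue(15) -> [15]
enqueue(24) -> [15, 24]
enqueue(29) -> [15, 24, 29]
dequeue() returns 15 -> [24, 29]
dequeue() returns 24 -> [29]
enqueue(20) -> [29, 20]
enqueue(16) -> [29, 20, 16]
enqueue(1) -> [29, 20, 16, 1]
dequeue() returns 29 -> [20, 16, 1]
Final queue (front to back): [20, 16, 1]


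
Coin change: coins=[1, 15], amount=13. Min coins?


dp[0]=0; dp[i]=1+min(dp[i-c] for c in coins)
...dp[8]=8, dp[9]=9, dp[10]=10, dp[11]=11, dp[12]=12, dp[13]=13
Minimum coins for 13 = 13


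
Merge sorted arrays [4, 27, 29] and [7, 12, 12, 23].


Compare heads, take smaller each step.
Merged: [4, 7, 12, 12, 23, 27, 29]


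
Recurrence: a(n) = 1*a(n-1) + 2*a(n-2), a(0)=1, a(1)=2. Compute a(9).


Build bottom-up:
...a(7)=128, a(8)=256, a(9)=1*256+2*128=512


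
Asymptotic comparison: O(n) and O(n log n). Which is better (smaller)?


linear grows slower than linearithmic
O(n) is asymptotically smaller; O(n log n) grows faster


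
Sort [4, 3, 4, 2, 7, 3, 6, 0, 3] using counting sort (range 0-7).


Count array: [1, 0, 1, 3, 2, 0, 1, 1]
Reconstruct: [0, 2, 3, 3, 3, 4, 4, 6, 7]


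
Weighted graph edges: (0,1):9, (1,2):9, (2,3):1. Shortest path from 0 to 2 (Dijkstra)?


Dijkstra from 0:
Distances: {0: 0, 1: 9, 2: 18, 3: 19}
Shortest distance to 2 = 18, path = [0, 1, 2]


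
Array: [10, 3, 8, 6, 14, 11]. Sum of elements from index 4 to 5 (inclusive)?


Prefix sums: [0, 10, 13, 21, 27, 41, 52]
Sum[4..5] = prefix[6] - prefix[4] = 52 - 27 = 25


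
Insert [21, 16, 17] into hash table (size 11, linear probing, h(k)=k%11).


Insertions: 21->slot 10; 16->slot 5; 17->slot 6
Table: [None, None, None, None, None, 16, 17, None, None, None, 21]


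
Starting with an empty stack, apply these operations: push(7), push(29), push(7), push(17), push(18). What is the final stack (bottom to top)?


push(7) -> [7]
push(29) -> [7, 29]
push(7) -> [7, 29, 7]
push(17) -> [7, 29, 7, 17]
push(18) -> [7, 29, 7, 17, 18]
Final stack (bottom to top): [7, 29, 7, 17, 18]


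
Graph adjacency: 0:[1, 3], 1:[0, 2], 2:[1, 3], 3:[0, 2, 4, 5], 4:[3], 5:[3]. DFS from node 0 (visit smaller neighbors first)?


DFS stack-based: start with [0]
Visit order: [0, 1, 2, 3, 4, 5]


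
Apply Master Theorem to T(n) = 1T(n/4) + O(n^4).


a=1, b=4, c=4. log_4(1)=0 < c=4. Case 3: O(n^c) = O(n^4)
Complexity: O(n^4)


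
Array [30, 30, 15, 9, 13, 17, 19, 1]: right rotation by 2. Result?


Right rotate by 2: [19, 1, 30, 30, 15, 9, 13, 17]


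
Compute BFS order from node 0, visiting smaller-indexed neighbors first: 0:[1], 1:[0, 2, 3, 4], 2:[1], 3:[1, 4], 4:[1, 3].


BFS queue: start with [0]
Visit order: [0, 1, 2, 3, 4]


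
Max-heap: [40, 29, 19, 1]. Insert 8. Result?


Append 8: [40, 29, 19, 1, 8]
Bubble up: no swaps needed
Result: [40, 29, 19, 1, 8]


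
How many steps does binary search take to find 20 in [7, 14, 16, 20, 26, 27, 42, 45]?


Search for 20:
[0,7] mid=3 arr[3]=20
Total: 1 comparisons


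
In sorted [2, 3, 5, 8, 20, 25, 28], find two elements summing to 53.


Two pointers: lo=0, hi=6
Found pair: (25, 28) summing to 53


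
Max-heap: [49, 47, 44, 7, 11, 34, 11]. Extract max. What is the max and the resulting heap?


Max = 49
Replace root with last, heapify down
Resulting heap: [47, 11, 44, 7, 11, 34]


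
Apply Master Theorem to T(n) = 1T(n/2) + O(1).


a=1, b=2, c=0. log_2(1)=0 = c=0. Case 2: O(n^c log n) = O(log n)
Complexity: O(log n)


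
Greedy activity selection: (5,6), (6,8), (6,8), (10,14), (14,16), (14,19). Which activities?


Greedy: pick earliest-ending, then skip overlaps.
Selected (4 activities): [(5, 6), (6, 8), (10, 14), (14, 16)]


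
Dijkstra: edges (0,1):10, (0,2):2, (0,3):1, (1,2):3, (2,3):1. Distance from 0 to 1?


Dijkstra from 0:
Distances: {0: 0, 1: 5, 2: 2, 3: 1}
Shortest distance to 1 = 5, path = [0, 2, 1]


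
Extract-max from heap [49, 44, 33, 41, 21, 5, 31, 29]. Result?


Max = 49
Replace root with last, heapify down
Resulting heap: [44, 41, 33, 29, 21, 5, 31]


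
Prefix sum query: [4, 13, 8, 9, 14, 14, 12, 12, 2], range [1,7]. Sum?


Prefix sums: [0, 4, 17, 25, 34, 48, 62, 74, 86, 88]
Sum[1..7] = prefix[8] - prefix[1] = 86 - 4 = 82
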